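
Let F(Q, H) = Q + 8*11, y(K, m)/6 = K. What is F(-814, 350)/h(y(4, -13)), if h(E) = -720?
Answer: 121/120 ≈ 1.0083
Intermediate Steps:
y(K, m) = 6*K
F(Q, H) = 88 + Q (F(Q, H) = Q + 88 = 88 + Q)
F(-814, 350)/h(y(4, -13)) = (88 - 814)/(-720) = -726*(-1/720) = 121/120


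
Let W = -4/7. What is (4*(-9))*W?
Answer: 144/7 ≈ 20.571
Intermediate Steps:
W = -4/7 (W = -4*1/7 = -4/7 ≈ -0.57143)
(4*(-9))*W = (4*(-9))*(-4/7) = -36*(-4/7) = 144/7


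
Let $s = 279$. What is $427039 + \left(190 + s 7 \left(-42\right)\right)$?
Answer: $345203$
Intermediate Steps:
$427039 + \left(190 + s 7 \left(-42\right)\right) = 427039 + \left(190 + 279 \cdot 7 \left(-42\right)\right) = 427039 + \left(190 + 279 \left(-294\right)\right) = 427039 + \left(190 - 82026\right) = 427039 - 81836 = 345203$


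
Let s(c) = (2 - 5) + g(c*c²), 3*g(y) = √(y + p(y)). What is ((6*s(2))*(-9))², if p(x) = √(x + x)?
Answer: 30132 - 11664*√3 ≈ 9929.4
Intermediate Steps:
p(x) = √2*√x (p(x) = √(2*x) = √2*√x)
g(y) = √(y + √2*√y)/3
s(c) = -3 + √(c³ + √2*√(c³))/3 (s(c) = (2 - 5) + √(c*c² + √2*√(c*c²))/3 = -3 + √(c³ + √2*√(c³))/3)
((6*s(2))*(-9))² = ((6*(-3 + √(2³ + √2*√(2³))/3))*(-9))² = ((6*(-3 + √(8 + √2*√8)/3))*(-9))² = ((6*(-3 + √(8 + √2*(2*√2))/3))*(-9))² = ((6*(-3 + √(8 + 4)/3))*(-9))² = ((6*(-3 + √12/3))*(-9))² = ((6*(-3 + (2*√3)/3))*(-9))² = ((6*(-3 + 2*√3/3))*(-9))² = ((-18 + 4*√3)*(-9))² = (162 - 36*√3)²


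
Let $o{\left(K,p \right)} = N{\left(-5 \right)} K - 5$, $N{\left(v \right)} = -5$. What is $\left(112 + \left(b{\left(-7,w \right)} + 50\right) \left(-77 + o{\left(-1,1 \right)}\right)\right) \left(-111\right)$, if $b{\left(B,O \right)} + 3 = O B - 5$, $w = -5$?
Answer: $645687$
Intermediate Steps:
$b{\left(B,O \right)} = -8 + B O$ ($b{\left(B,O \right)} = -3 + \left(O B - 5\right) = -3 + \left(B O - 5\right) = -3 + \left(-5 + B O\right) = -8 + B O$)
$o{\left(K,p \right)} = -5 - 5 K$ ($o{\left(K,p \right)} = - 5 K - 5 = -5 - 5 K$)
$\left(112 + \left(b{\left(-7,w \right)} + 50\right) \left(-77 + o{\left(-1,1 \right)}\right)\right) \left(-111\right) = \left(112 + \left(\left(-8 - -35\right) + 50\right) \left(-77 - 0\right)\right) \left(-111\right) = \left(112 + \left(\left(-8 + 35\right) + 50\right) \left(-77 + \left(-5 + 5\right)\right)\right) \left(-111\right) = \left(112 + \left(27 + 50\right) \left(-77 + 0\right)\right) \left(-111\right) = \left(112 + 77 \left(-77\right)\right) \left(-111\right) = \left(112 - 5929\right) \left(-111\right) = \left(-5817\right) \left(-111\right) = 645687$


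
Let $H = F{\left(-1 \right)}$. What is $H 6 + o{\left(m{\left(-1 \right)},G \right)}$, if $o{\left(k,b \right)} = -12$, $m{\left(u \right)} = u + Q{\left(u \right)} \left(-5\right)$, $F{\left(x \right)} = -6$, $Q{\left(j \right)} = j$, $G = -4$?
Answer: $-48$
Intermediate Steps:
$H = -6$
$m{\left(u \right)} = - 4 u$ ($m{\left(u \right)} = u + u \left(-5\right) = u - 5 u = - 4 u$)
$H 6 + o{\left(m{\left(-1 \right)},G \right)} = \left(-6\right) 6 - 12 = -36 - 12 = -48$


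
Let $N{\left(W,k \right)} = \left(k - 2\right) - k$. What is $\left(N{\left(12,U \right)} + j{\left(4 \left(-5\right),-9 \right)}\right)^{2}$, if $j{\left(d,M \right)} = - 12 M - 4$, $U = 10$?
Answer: $10404$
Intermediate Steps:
$j{\left(d,M \right)} = -4 - 12 M$
$N{\left(W,k \right)} = -2$ ($N{\left(W,k \right)} = \left(-2 + k\right) - k = -2$)
$\left(N{\left(12,U \right)} + j{\left(4 \left(-5\right),-9 \right)}\right)^{2} = \left(-2 - -104\right)^{2} = \left(-2 + \left(-4 + 108\right)\right)^{2} = \left(-2 + 104\right)^{2} = 102^{2} = 10404$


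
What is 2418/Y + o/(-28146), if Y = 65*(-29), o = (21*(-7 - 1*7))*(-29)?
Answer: -1078571/680195 ≈ -1.5857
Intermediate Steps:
o = 8526 (o = (21*(-7 - 7))*(-29) = (21*(-14))*(-29) = -294*(-29) = 8526)
Y = -1885
2418/Y + o/(-28146) = 2418/(-1885) + 8526/(-28146) = 2418*(-1/1885) + 8526*(-1/28146) = -186/145 - 1421/4691 = -1078571/680195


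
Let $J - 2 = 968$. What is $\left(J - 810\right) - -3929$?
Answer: $4089$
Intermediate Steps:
$J = 970$ ($J = 2 + 968 = 970$)
$\left(J - 810\right) - -3929 = \left(970 - 810\right) - -3929 = 160 + 3929 = 4089$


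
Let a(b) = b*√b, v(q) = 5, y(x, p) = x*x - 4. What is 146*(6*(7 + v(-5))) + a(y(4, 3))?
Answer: 10512 + 24*√3 ≈ 10554.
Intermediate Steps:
y(x, p) = -4 + x² (y(x, p) = x² - 4 = -4 + x²)
a(b) = b^(3/2)
146*(6*(7 + v(-5))) + a(y(4, 3)) = 146*(6*(7 + 5)) + (-4 + 4²)^(3/2) = 146*(6*12) + (-4 + 16)^(3/2) = 146*72 + 12^(3/2) = 10512 + 24*√3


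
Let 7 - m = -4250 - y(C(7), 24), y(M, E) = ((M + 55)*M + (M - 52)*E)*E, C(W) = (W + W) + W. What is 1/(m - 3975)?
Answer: 1/20730 ≈ 4.8239e-5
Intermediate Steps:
C(W) = 3*W (C(W) = 2*W + W = 3*W)
y(M, E) = E*(E*(-52 + M) + M*(55 + M)) (y(M, E) = ((55 + M)*M + (-52 + M)*E)*E = (M*(55 + M) + E*(-52 + M))*E = (E*(-52 + M) + M*(55 + M))*E = E*(E*(-52 + M) + M*(55 + M)))
m = 24705 (m = 7 - (-4250 - 24*((3*7)² - 52*24 + 55*(3*7) + 24*(3*7))) = 7 - (-4250 - 24*(21² - 1248 + 55*21 + 24*21)) = 7 - (-4250 - 24*(441 - 1248 + 1155 + 504)) = 7 - (-4250 - 24*852) = 7 - (-4250 - 1*20448) = 7 - (-4250 - 20448) = 7 - 1*(-24698) = 7 + 24698 = 24705)
1/(m - 3975) = 1/(24705 - 3975) = 1/20730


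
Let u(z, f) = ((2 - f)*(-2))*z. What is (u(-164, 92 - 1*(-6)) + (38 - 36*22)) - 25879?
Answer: -58121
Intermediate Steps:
u(z, f) = z*(-4 + 2*f) (u(z, f) = (-4 + 2*f)*z = z*(-4 + 2*f))
(u(-164, 92 - 1*(-6)) + (38 - 36*22)) - 25879 = (2*(-164)*(-2 + (92 - 1*(-6))) + (38 - 36*22)) - 25879 = (2*(-164)*(-2 + (92 + 6)) + (38 - 792)) - 25879 = (2*(-164)*(-2 + 98) - 754) - 25879 = (2*(-164)*96 - 754) - 25879 = (-31488 - 754) - 25879 = -32242 - 25879 = -58121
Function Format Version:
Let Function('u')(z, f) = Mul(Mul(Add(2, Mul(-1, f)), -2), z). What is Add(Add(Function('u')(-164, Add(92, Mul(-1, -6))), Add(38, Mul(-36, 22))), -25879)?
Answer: -58121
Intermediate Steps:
Function('u')(z, f) = Mul(z, Add(-4, Mul(2, f))) (Function('u')(z, f) = Mul(Add(-4, Mul(2, f)), z) = Mul(z, Add(-4, Mul(2, f))))
Add(Add(Function('u')(-164, Add(92, Mul(-1, -6))), Add(38, Mul(-36, 22))), -25879) = Add(Add(Mul(2, -164, Add(-2, Add(92, Mul(-1, -6)))), Add(38, Mul(-36, 22))), -25879) = Add(Add(Mul(2, -164, Add(-2, Add(92, 6))), Add(38, -792)), -25879) = Add(Add(Mul(2, -164, Add(-2, 98)), -754), -25879) = Add(Add(Mul(2, -164, 96), -754), -25879) = Add(Add(-31488, -754), -25879) = Add(-32242, -25879) = -58121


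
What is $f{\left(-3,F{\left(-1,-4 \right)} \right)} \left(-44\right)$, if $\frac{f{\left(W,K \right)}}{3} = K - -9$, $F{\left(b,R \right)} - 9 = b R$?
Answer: $-2904$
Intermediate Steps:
$F{\left(b,R \right)} = 9 + R b$ ($F{\left(b,R \right)} = 9 + b R = 9 + R b$)
$f{\left(W,K \right)} = 27 + 3 K$ ($f{\left(W,K \right)} = 3 \left(K - -9\right) = 3 \left(K + 9\right) = 3 \left(9 + K\right) = 27 + 3 K$)
$f{\left(-3,F{\left(-1,-4 \right)} \right)} \left(-44\right) = \left(27 + 3 \left(9 - -4\right)\right) \left(-44\right) = \left(27 + 3 \left(9 + 4\right)\right) \left(-44\right) = \left(27 + 3 \cdot 13\right) \left(-44\right) = \left(27 + 39\right) \left(-44\right) = 66 \left(-44\right) = -2904$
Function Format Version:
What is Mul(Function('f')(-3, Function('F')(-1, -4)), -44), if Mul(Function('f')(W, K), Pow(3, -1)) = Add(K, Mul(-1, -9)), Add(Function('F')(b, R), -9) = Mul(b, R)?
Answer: -2904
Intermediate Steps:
Function('F')(b, R) = Add(9, Mul(R, b)) (Function('F')(b, R) = Add(9, Mul(b, R)) = Add(9, Mul(R, b)))
Function('f')(W, K) = Add(27, Mul(3, K)) (Function('f')(W, K) = Mul(3, Add(K, Mul(-1, -9))) = Mul(3, Add(K, 9)) = Mul(3, Add(9, K)) = Add(27, Mul(3, K)))
Mul(Function('f')(-3, Function('F')(-1, -4)), -44) = Mul(Add(27, Mul(3, Add(9, Mul(-4, -1)))), -44) = Mul(Add(27, Mul(3, Add(9, 4))), -44) = Mul(Add(27, Mul(3, 13)), -44) = Mul(Add(27, 39), -44) = Mul(66, -44) = -2904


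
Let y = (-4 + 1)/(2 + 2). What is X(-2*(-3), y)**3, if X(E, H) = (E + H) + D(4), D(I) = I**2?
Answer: 614125/64 ≈ 9595.7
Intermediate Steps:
y = -3/4 ≈ -0.75000
X(E, H) = 16 + E + H (X(E, H) = (E + H) + 4**2 = (E + H) + 16 = 16 + E + H)
X(-2*(-3), y)**3 = (16 - 2*(-3) - 3/4)**3 = (16 + 6 - 3/4)**3 = (85/4)**3 = 614125/64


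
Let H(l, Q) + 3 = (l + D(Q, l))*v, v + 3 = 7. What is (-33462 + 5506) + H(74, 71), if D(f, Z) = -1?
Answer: -27667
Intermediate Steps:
v = 4 (v = -3 + 7 = 4)
H(l, Q) = -7 + 4*l (H(l, Q) = -3 + (l - 1)*4 = -3 + (-1 + l)*4 = -3 + (-4 + 4*l) = -7 + 4*l)
(-33462 + 5506) + H(74, 71) = (-33462 + 5506) + (-7 + 4*74) = -27956 + (-7 + 296) = -27956 + 289 = -27667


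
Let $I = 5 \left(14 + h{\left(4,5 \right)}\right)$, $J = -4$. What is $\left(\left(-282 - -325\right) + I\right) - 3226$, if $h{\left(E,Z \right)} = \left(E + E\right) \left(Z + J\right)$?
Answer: $-3073$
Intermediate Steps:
$h{\left(E,Z \right)} = 2 E \left(-4 + Z\right)$ ($h{\left(E,Z \right)} = \left(E + E\right) \left(Z - 4\right) = 2 E \left(-4 + Z\right)$)
$I = 110$ ($I = 5 \left(14 + 2 \cdot 4 \left(-4 + 5\right)\right) = 5 \left(14 + 2 \cdot 4 \cdot 1\right) = 5 \left(14 + 8\right) = 5 \cdot 22 = 110$)
$\left(\left(-282 - -325\right) + I\right) - 3226 = \left(\left(-282 - -325\right) + 110\right) - 3226 = \left(\left(-282 + 325\right) + 110\right) - 3226 = \left(43 + 110\right) - 3226 = 153 - 3226 = -3073$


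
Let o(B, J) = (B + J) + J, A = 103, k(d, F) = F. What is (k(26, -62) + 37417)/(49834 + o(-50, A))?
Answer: 7471/9998 ≈ 0.74725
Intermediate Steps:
o(B, J) = B + 2*J
(k(26, -62) + 37417)/(49834 + o(-50, A)) = (-62 + 37417)/(49834 + (-50 + 2*103)) = 37355/(49834 + (-50 + 206)) = 37355/(49834 + 156) = 37355/49990 = 37355*(1/49990) = 7471/9998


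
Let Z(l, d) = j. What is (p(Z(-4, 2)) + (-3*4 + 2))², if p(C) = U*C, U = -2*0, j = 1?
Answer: 100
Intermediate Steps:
Z(l, d) = 1
U = 0
p(C) = 0 (p(C) = 0*C = 0)
(p(Z(-4, 2)) + (-3*4 + 2))² = (0 + (-3*4 + 2))² = (0 + (-12 + 2))² = (0 - 10)² = (-10)² = 100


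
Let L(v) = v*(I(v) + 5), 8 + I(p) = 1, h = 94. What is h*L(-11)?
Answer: 2068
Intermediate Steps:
I(p) = -7 (I(p) = -8 + 1 = -7)
L(v) = -2*v (L(v) = v*(-7 + 5) = v*(-2) = -2*v)
h*L(-11) = 94*(-2*(-11)) = 94*22 = 2068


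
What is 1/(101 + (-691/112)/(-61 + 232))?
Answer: 19152/1933661 ≈ 0.0099045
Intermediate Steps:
1/(101 + (-691/112)/(-61 + 232)) = 1/(101 - 691*1/112/171) = 1/(101 - 691/112*1/171) = 1/(101 - 691/19152) = 1/(1933661/19152) = 19152/1933661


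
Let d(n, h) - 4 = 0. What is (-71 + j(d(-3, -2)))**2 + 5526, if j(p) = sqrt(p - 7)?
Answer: 10564 - 142*I*sqrt(3) ≈ 10564.0 - 245.95*I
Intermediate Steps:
d(n, h) = 4 (d(n, h) = 4 + 0 = 4)
j(p) = sqrt(-7 + p)
(-71 + j(d(-3, -2)))**2 + 5526 = (-71 + sqrt(-7 + 4))**2 + 5526 = (-71 + sqrt(-3))**2 + 5526 = (-71 + I*sqrt(3))**2 + 5526 = 5526 + (-71 + I*sqrt(3))**2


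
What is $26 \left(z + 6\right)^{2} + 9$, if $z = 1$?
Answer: $1283$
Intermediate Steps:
$26 \left(z + 6\right)^{2} + 9 = 26 \left(1 + 6\right)^{2} + 9 = 26 \cdot 7^{2} + 9 = 26 \cdot 49 + 9 = 1274 + 9 = 1283$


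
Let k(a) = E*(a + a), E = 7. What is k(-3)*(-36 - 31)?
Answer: 2814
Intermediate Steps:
k(a) = 14*a (k(a) = 7*(a + a) = 7*(2*a) = 14*a)
k(-3)*(-36 - 31) = (14*(-3))*(-36 - 31) = -42*(-67) = 2814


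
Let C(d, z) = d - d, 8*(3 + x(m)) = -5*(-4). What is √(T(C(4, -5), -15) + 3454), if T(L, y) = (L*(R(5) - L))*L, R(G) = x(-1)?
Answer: √3454 ≈ 58.771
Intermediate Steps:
x(m) = -½ (x(m) = -3 + (-5*(-4))/8 = -3 + (⅛)*20 = -3 + 5/2 = -½)
R(G) = -½
C(d, z) = 0
T(L, y) = L²*(-½ - L) (T(L, y) = (L*(-½ - L))*L = L²*(-½ - L))
√(T(C(4, -5), -15) + 3454) = √(-1*0²*(½ + 0) + 3454) = √(-1*0*½ + 3454) = √(0 + 3454) = √3454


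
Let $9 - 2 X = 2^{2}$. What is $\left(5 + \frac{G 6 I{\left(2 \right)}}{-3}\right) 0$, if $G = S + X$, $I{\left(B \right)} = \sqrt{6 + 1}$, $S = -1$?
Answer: $0$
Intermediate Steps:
$I{\left(B \right)} = \sqrt{7}$
$X = \frac{5}{2}$ ($X = \frac{9}{2} - \frac{2^{2}}{2} = \frac{9}{2} - 2 = \frac{5}{2} \approx 2.5$)
$G = \frac{3}{2}$ ($G = -1 + \frac{5}{2} = \frac{3}{2} \approx 1.5$)
$\left(5 + \frac{G 6 I{\left(2 \right)}}{-3}\right) 0 = \left(5 + \frac{\frac{3}{2} \cdot 6 \sqrt{7}}{-3}\right) 0 = \left(5 + 9 \sqrt{7} \left(- \frac{1}{3}\right)\right) 0 = \left(5 - 3 \sqrt{7}\right) 0 = 0$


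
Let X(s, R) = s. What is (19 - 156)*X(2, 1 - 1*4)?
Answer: -274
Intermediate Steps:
(19 - 156)*X(2, 1 - 1*4) = (19 - 156)*2 = -137*2 = -274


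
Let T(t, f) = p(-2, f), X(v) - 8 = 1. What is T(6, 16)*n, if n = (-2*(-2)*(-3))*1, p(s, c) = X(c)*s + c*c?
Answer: -2856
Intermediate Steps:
X(v) = 9 (X(v) = 8 + 1 = 9)
p(s, c) = c² + 9*s (p(s, c) = 9*s + c*c = 9*s + c² = c² + 9*s)
n = -12 (n = (4*(-3))*1 = -12*1 = -12)
T(t, f) = -18 + f² (T(t, f) = f² + 9*(-2) = f² - 18 = -18 + f²)
T(6, 16)*n = (-18 + 16²)*(-12) = (-18 + 256)*(-12) = 238*(-12) = -2856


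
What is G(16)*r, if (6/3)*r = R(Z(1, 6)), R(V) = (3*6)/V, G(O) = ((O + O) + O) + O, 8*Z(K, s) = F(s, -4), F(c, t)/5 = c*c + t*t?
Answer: 1152/65 ≈ 17.723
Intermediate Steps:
F(c, t) = 5*c² + 5*t² (F(c, t) = 5*(c*c + t*t) = 5*(c² + t²) = 5*c² + 5*t²)
Z(K, s) = 10 + 5*s²/8 (Z(K, s) = (5*s² + 5*(-4)²)/8 = (5*s² + 5*16)/8 = (5*s² + 80)/8 = (80 + 5*s²)/8 = 10 + 5*s²/8)
G(O) = 4*O (G(O) = (2*O + O) + O = 3*O + O = 4*O)
R(V) = 18/V
r = 18/65 (r = (18/(10 + (5/8)*6²))/2 = (18/(10 + (5/8)*36))/2 = (18/(10 + 45/2))/2 = (18/(65/2))/2 = (18*(2/65))/2 = (½)*(36/65) = 18/65 ≈ 0.27692)
G(16)*r = (4*16)*(18/65) = 64*(18/65) = 1152/65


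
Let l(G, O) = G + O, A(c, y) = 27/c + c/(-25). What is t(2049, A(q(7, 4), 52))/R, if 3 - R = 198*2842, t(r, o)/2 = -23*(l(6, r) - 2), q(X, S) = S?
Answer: 94438/562713 ≈ 0.16783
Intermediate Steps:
A(c, y) = 27/c - c/25 (A(c, y) = 27/c + c*(-1/25) = 27/c - c/25)
t(r, o) = -184 - 46*r (t(r, o) = 2*(-23*((6 + r) - 2)) = 2*(-23*(4 + r)) = 2*(-92 - 23*r) = -184 - 46*r)
R = -562713 (R = 3 - 198*2842 = 3 - 1*562716 = 3 - 562716 = -562713)
t(2049, A(q(7, 4), 52))/R = (-184 - 46*2049)/(-562713) = (-184 - 94254)*(-1/562713) = -94438*(-1/562713) = 94438/562713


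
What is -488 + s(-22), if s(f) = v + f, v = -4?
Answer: -514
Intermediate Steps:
s(f) = -4 + f
-488 + s(-22) = -488 + (-4 - 22) = -488 - 26 = -514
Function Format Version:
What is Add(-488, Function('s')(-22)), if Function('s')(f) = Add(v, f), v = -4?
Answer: -514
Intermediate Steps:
Function('s')(f) = Add(-4, f)
Add(-488, Function('s')(-22)) = Add(-488, Add(-4, -22)) = Add(-488, -26) = -514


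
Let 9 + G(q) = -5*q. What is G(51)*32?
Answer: -8448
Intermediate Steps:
G(q) = -9 - 5*q
G(51)*32 = (-9 - 5*51)*32 = (-9 - 255)*32 = -264*32 = -8448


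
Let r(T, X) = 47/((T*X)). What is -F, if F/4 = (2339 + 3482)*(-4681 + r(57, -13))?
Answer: 80764465712/741 ≈ 1.0899e+8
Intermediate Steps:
r(T, X) = 47/(T*X) (r(T, X) = 47*(1/(T*X)) = 47/(T*X))
F = -80764465712/741 (F = 4*((2339 + 3482)*(-4681 + 47/(57*(-13)))) = 4*(5821*(-4681 + 47*(1/57)*(-1/13))) = 4*(5821*(-4681 - 47/741)) = 4*(5821*(-3468668/741)) = 4*(-20191116428/741) = -80764465712/741 ≈ -1.0899e+8)
-F = -1*(-80764465712/741) = 80764465712/741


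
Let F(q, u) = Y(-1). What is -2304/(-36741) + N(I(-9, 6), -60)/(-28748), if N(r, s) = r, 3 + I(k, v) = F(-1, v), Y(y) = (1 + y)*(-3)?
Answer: 22115205/352076756 ≈ 0.062814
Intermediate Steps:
Y(y) = -3 - 3*y
F(q, u) = 0 (F(q, u) = -3 - 3*(-1) = -3 + 3 = 0)
I(k, v) = -3 (I(k, v) = -3 + 0 = -3)
-2304/(-36741) + N(I(-9, 6), -60)/(-28748) = -2304/(-36741) - 3/(-28748) = -2304*(-1/36741) - 3*(-1/28748) = 768/12247 + 3/28748 = 22115205/352076756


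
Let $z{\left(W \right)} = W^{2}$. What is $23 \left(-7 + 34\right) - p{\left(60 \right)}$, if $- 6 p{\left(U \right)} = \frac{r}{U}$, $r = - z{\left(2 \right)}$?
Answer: $\frac{55889}{90} \approx 620.99$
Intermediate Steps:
$r = -4$ ($r = - 2^{2} = \left(-1\right) 4 = -4$)
$p{\left(U \right)} = \frac{2}{3 U}$ ($p{\left(U \right)} = - \frac{\left(-4\right) \frac{1}{U}}{6} = \frac{2}{3 U}$)
$23 \left(-7 + 34\right) - p{\left(60 \right)} = 23 \left(-7 + 34\right) - \frac{2}{3 \cdot 60} = 23 \cdot 27 - \frac{2}{3} \cdot \frac{1}{60} = 621 - \frac{1}{90} = \frac{55889}{90}$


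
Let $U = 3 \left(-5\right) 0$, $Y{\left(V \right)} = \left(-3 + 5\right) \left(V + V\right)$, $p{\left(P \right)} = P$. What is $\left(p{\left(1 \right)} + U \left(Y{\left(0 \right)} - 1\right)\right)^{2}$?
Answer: $1$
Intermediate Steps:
$Y{\left(V \right)} = 4 V$ ($Y{\left(V \right)} = 2 \cdot 2 V = 4 V$)
$U = 0$ ($U = \left(-15\right) 0 = 0$)
$\left(p{\left(1 \right)} + U \left(Y{\left(0 \right)} - 1\right)\right)^{2} = \left(1 + 0 \left(4 \cdot 0 - 1\right)\right)^{2} = \left(1 + 0 \left(0 - 1\right)\right)^{2} = \left(1 + 0 \left(-1\right)\right)^{2} = \left(1 + 0\right)^{2} = 1^{2} = 1$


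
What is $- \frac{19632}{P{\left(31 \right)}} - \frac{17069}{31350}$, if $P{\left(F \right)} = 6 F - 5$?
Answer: $- \frac{618552689}{5674350} \approx -109.01$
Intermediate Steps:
$P{\left(F \right)} = -5 + 6 F$
$- \frac{19632}{P{\left(31 \right)}} - \frac{17069}{31350} = - \frac{19632}{-5 + 6 \cdot 31} - \frac{17069}{31350} = - \frac{19632}{-5 + 186} - \frac{17069}{31350} = - \frac{19632}{181} - \frac{17069}{31350} = - \frac{618552689}{5674350}$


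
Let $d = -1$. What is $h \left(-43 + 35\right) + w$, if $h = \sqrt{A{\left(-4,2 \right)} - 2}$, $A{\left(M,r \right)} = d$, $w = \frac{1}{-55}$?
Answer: $- \frac{1}{55} - 8 i \sqrt{3} \approx -0.018182 - 13.856 i$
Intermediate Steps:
$w = - \frac{1}{55} \approx -0.018182$
$A{\left(M,r \right)} = -1$
$h = i \sqrt{3}$ ($h = \sqrt{-1 - 2} = \sqrt{-3} = i \sqrt{3} \approx 1.732 i$)
$h \left(-43 + 35\right) + w = i \sqrt{3} \left(-43 + 35\right) - \frac{1}{55} = i \sqrt{3} \left(-8\right) - \frac{1}{55} = - 8 i \sqrt{3} - \frac{1}{55} = - \frac{1}{55} - 8 i \sqrt{3}$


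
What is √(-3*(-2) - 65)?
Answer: I*√59 ≈ 7.6811*I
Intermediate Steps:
√(-3*(-2) - 65) = √(6 - 65) = √(-59) = I*√59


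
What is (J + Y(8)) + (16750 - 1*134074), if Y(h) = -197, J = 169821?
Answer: 52300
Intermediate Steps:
(J + Y(8)) + (16750 - 1*134074) = (169821 - 197) + (16750 - 1*134074) = 169624 + (16750 - 134074) = 169624 - 117324 = 52300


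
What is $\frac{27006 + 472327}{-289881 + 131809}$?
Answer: $- \frac{499333}{158072} \approx -3.1589$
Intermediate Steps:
$\frac{27006 + 472327}{-289881 + 131809} = \frac{499333}{-158072} = 499333 \left(- \frac{1}{158072}\right) = - \frac{499333}{158072}$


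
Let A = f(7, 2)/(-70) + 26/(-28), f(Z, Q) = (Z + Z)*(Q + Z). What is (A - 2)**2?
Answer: 109561/4900 ≈ 22.359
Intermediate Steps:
f(Z, Q) = 2*Z*(Q + Z) (f(Z, Q) = (2*Z)*(Q + Z) = 2*Z*(Q + Z))
A = -191/70 (A = (2*7*(2 + 7))/(-70) + 26/(-28) = (2*7*9)*(-1/70) + 26*(-1/28) = 126*(-1/70) - 13/14 = -9/5 - 13/14 = -191/70 ≈ -2.7286)
(A - 2)**2 = (-191/70 - 2)**2 = (-331/70)**2 = 109561/4900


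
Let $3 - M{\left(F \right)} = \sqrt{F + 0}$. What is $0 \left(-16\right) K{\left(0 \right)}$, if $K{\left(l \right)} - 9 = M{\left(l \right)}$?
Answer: $0$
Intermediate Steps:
$M{\left(F \right)} = 3 - \sqrt{F}$ ($M{\left(F \right)} = 3 - \sqrt{F + 0} = 3 - \sqrt{F}$)
$K{\left(l \right)} = 12 - \sqrt{l}$ ($K{\left(l \right)} = 9 - \left(-3 + \sqrt{l}\right) = 12 - \sqrt{l}$)
$0 \left(-16\right) K{\left(0 \right)} = 0 \left(-16\right) \left(12 - \sqrt{0}\right) = 0 \left(12 - 0\right) = 0 \left(12 + 0\right) = 0 \cdot 12 = 0$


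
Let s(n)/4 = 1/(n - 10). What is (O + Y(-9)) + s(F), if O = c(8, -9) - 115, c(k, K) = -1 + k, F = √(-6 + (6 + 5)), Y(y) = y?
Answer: -2231/19 - 4*√5/95 ≈ -117.52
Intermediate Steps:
F = √5 (F = √(-6 + 11) = √5 ≈ 2.2361)
s(n) = 4/(-10 + n) (s(n) = 4/(n - 10) = 4/(-10 + n))
O = -108 (O = (-1 + 8) - 115 = 7 - 115 = -108)
(O + Y(-9)) + s(F) = (-108 - 9) + 4/(-10 + √5) = -117 + 4/(-10 + √5)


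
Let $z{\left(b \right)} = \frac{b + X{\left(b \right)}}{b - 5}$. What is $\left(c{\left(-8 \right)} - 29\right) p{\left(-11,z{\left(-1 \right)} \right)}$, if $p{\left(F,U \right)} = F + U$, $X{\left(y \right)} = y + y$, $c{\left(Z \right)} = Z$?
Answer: $\frac{777}{2} \approx 388.5$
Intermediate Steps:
$X{\left(y \right)} = 2 y$
$z{\left(b \right)} = \frac{3 b}{-5 + b}$ ($z{\left(b \right)} = \frac{b + 2 b}{b - 5} = \frac{3 b}{-5 + b}$)
$\left(c{\left(-8 \right)} - 29\right) p{\left(-11,z{\left(-1 \right)} \right)} = \left(-8 - 29\right) \left(-11 + 3 \left(-1\right) \frac{1}{-5 - 1}\right) = \left(-8 + \left(-65 + 36\right)\right) \left(-11 + 3 \left(-1\right) \frac{1}{-6}\right) = \left(-8 - 29\right) \left(-11 + 3 \left(-1\right) \left(- \frac{1}{6}\right)\right) = - 37 \left(-11 + \frac{1}{2}\right) = \left(-37\right) \left(- \frac{21}{2}\right) = \frac{777}{2}$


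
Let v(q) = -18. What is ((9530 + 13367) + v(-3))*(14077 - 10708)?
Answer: 77079351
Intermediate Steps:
((9530 + 13367) + v(-3))*(14077 - 10708) = ((9530 + 13367) - 18)*(14077 - 10708) = (22897 - 18)*3369 = 22879*3369 = 77079351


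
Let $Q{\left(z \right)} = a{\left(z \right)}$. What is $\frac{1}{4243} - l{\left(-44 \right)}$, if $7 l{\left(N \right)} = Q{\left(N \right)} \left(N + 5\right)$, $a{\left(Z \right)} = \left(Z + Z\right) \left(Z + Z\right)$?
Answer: $\frac{1281453895}{29701} \approx 43145.0$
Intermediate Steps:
$a{\left(Z \right)} = 4 Z^{2}$ ($a{\left(Z \right)} = 2 Z 2 Z = 4 Z^{2}$)
$Q{\left(z \right)} = 4 z^{2}$
$l{\left(N \right)} = \frac{4 N^{2} \left(5 + N\right)}{7}$ ($l{\left(N \right)} = \frac{4 N^{2} \left(N + 5\right)}{7} = \frac{4 N^{2} \left(5 + N\right)}{7}$)
$\frac{1}{4243} - l{\left(-44 \right)} = \frac{1}{4243} - \frac{4 \left(-44\right)^{2} \left(5 - 44\right)}{7} = \frac{1}{4243} - \frac{4}{7} \cdot 1936 \left(-39\right) = \frac{1}{4243} - - \frac{302016}{7} = \frac{1}{4243} + \frac{302016}{7} = \frac{1281453895}{29701}$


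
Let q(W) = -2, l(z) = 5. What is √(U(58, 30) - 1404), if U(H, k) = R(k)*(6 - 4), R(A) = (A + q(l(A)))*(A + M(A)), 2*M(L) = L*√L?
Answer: 2*√(69 + 210*√30) ≈ 69.835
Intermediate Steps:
M(L) = L^(3/2)/2 (M(L) = (L*√L)/2 = L^(3/2)/2)
R(A) = (-2 + A)*(A + A^(3/2)/2) (R(A) = (A - 2)*(A + A^(3/2)/2) = (-2 + A)*(A + A^(3/2)/2))
U(H, k) = k^(5/2) - 4*k - 2*k^(3/2) + 2*k² (U(H, k) = (k² + k^(5/2)/2 - k^(3/2) - 2*k)*(6 - 4) = (k² + k^(5/2)/2 - k^(3/2) - 2*k)*2 = k^(5/2) - 4*k - 2*k^(3/2) + 2*k²)
√(U(58, 30) - 1404) = √((30^(5/2) - 4*30 - 60*√30 + 2*30²) - 1404) = √((900*√30 - 120 - 60*√30 + 2*900) - 1404) = √((900*√30 - 120 - 60*√30 + 1800) - 1404) = √((1680 + 840*√30) - 1404) = √(276 + 840*√30)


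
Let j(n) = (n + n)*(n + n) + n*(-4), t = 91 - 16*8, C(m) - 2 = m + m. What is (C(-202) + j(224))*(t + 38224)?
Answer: 7614716922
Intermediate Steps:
C(m) = 2 + 2*m (C(m) = 2 + (m + m) = 2 + 2*m)
t = -37 (t = 91 - 128 = -37)
j(n) = -4*n + 4*n² (j(n) = (2*n)*(2*n) - 4*n = 4*n² - 4*n = -4*n + 4*n²)
(C(-202) + j(224))*(t + 38224) = ((2 + 2*(-202)) + 4*224*(-1 + 224))*(-37 + 38224) = ((2 - 404) + 4*224*223)*38187 = (-402 + 199808)*38187 = 199406*38187 = 7614716922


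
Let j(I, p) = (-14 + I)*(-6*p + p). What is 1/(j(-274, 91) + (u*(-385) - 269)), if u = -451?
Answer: 1/304406 ≈ 3.2851e-6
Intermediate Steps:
j(I, p) = -5*p*(-14 + I) (j(I, p) = (-14 + I)*(-5*p) = -5*p*(-14 + I))
1/(j(-274, 91) + (u*(-385) - 269)) = 1/(5*91*(14 - 1*(-274)) + (-451*(-385) - 269)) = 1/(5*91*(14 + 274) + (173635 - 269)) = 1/(5*91*288 + 173366) = 1/(131040 + 173366) = 1/304406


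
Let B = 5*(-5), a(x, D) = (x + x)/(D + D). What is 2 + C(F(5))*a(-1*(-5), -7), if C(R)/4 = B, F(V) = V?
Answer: 514/7 ≈ 73.429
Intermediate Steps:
a(x, D) = x/D (a(x, D) = (2*x)/((2*D)) = (2*x)*(1/(2*D)) = x/D)
B = -25
C(R) = -100 (C(R) = 4*(-25) = -100)
2 + C(F(5))*a(-1*(-5), -7) = 2 - 100*(-1*(-5))/(-7) = 2 - 500*(-1)/7 = 2 - 100*(-5/7) = 2 + 500/7 = 514/7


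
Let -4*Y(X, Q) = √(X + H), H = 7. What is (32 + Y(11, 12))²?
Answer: 8201/8 - 48*√2 ≈ 957.24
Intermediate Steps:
Y(X, Q) = -√(7 + X)/4 (Y(X, Q) = -√(X + 7)/4 = -√(7 + X)/4)
(32 + Y(11, 12))² = (32 - √(7 + 11)/4)² = (32 - 3*√2/4)²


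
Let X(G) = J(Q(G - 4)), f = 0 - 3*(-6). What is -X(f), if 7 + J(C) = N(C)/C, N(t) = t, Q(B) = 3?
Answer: 6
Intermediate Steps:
f = 18 (f = 0 + 18 = 18)
J(C) = -6 (J(C) = -7 + C/C = -7 + 1 = -6)
X(G) = -6
-X(f) = -1*(-6) = 6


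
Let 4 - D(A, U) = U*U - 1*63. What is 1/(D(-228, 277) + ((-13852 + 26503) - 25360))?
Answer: -1/89371 ≈ -1.1189e-5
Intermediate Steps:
D(A, U) = 67 - U² (D(A, U) = 4 - (U*U - 1*63) = 4 - (U² - 63) = 4 - (-63 + U²) = 4 + (63 - U²) = 67 - U²)
1/(D(-228, 277) + ((-13852 + 26503) - 25360)) = 1/((67 - 1*277²) + ((-13852 + 26503) - 25360)) = 1/((67 - 1*76729) + (12651 - 25360)) = 1/((67 - 76729) - 12709) = 1/(-76662 - 12709) = 1/(-89371) = -1/89371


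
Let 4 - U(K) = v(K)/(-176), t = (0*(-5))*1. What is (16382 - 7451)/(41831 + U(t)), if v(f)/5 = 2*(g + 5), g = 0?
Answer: 785928/3681505 ≈ 0.21348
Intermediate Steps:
v(f) = 50 (v(f) = 5*(2*(0 + 5)) = 5*(2*5) = 5*10 = 50)
t = 0 (t = 0*1 = 0)
U(K) = 377/88 (U(K) = 4 - 50/(-176) = 4 - 50*(-1)/176 = 4 - 1*(-25/88) = 4 + 25/88 = 377/88)
(16382 - 7451)/(41831 + U(t)) = (16382 - 7451)/(41831 + 377/88) = 8931/(3681505/88) = 8931*(88/3681505) = 785928/3681505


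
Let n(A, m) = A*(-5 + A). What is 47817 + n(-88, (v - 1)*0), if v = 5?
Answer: 56001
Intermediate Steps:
47817 + n(-88, (v - 1)*0) = 47817 - 88*(-5 - 88) = 47817 - 88*(-93) = 47817 + 8184 = 56001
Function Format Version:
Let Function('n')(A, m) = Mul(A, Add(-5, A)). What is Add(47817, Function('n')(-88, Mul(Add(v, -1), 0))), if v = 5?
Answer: 56001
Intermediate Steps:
Add(47817, Function('n')(-88, Mul(Add(v, -1), 0))) = Add(47817, Mul(-88, Add(-5, -88))) = Add(47817, Mul(-88, -93)) = Add(47817, 8184) = 56001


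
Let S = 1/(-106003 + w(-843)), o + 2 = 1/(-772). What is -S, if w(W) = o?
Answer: 772/81835861 ≈ 9.4335e-6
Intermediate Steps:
o = -1545/772 (o = -2 + 1/(-772) = -2 - 1/772 = -1545/772 ≈ -2.0013)
w(W) = -1545/772
S = -772/81835861 (S = 1/(-106003 - 1545/772) = 1/(-81835861/772) = -772/81835861 ≈ -9.4335e-6)
-S = -1*(-772/81835861) = 772/81835861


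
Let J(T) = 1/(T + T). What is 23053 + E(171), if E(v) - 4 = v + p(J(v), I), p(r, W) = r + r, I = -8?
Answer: 3971989/171 ≈ 23228.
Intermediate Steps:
J(T) = 1/(2*T)
p(r, W) = 2*r
E(v) = 4 + v + 1/v (E(v) = 4 + (v + 2*(1/(2*v))) = 4 + (v + 1/v) = 4 + v + 1/v)
23053 + E(171) = 23053 + (4 + 171 + 1/171) = 23053 + 29926/171 = 3971989/171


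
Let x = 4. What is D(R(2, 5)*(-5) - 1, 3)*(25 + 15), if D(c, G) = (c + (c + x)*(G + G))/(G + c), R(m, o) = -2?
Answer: 290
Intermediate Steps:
D(c, G) = (c + 2*G*(4 + c))/(G + c) (D(c, G) = (c + (c + 4)*(G + G))/(G + c) = (c + (4 + c)*(2*G))/(G + c) = (c + 2*G*(4 + c))/(G + c))
D(R(2, 5)*(-5) - 1, 3)*(25 + 15) = (((-2*(-5) - 1) + 8*3 + 2*3*(-2*(-5) - 1))/(3 + (-2*(-5) - 1)))*(25 + 15) = (((10 - 1) + 24 + 2*3*(10 - 1))/(3 + (10 - 1)))*40 = ((9 + 24 + 2*3*9)/(3 + 9))*40 = ((9 + 24 + 54)/12)*40 = ((1/12)*87)*40 = (29/4)*40 = 290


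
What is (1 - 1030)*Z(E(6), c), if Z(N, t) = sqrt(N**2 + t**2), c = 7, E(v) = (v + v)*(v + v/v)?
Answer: -7203*sqrt(145) ≈ -86736.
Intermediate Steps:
E(v) = 2*v*(1 + v) (E(v) = (2*v)*(v + 1) = (2*v)*(1 + v) = 2*v*(1 + v))
(1 - 1030)*Z(E(6), c) = (1 - 1030)*sqrt((2*6*(1 + 6))**2 + 7**2) = -1029*sqrt((2*6*7)**2 + 49) = -1029*sqrt(84**2 + 49) = -1029*sqrt(7056 + 49) = -7203*sqrt(145)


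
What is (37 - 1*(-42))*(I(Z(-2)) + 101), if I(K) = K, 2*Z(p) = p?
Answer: 7900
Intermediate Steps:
Z(p) = p/2
(37 - 1*(-42))*(I(Z(-2)) + 101) = (37 - 1*(-42))*((1/2)*(-2) + 101) = (37 + 42)*(-1 + 101) = 79*100 = 7900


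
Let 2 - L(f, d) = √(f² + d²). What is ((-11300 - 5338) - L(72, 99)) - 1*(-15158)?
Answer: -1482 + 9*√185 ≈ -1359.6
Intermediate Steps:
L(f, d) = 2 - √(d² + f²) (L(f, d) = 2 - √(f² + d²) = 2 - √(d² + f²))
((-11300 - 5338) - L(72, 99)) - 1*(-15158) = ((-11300 - 5338) - (2 - √(99² + 72²))) - 1*(-15158) = (-16638 - (2 - √(9801 + 5184))) + 15158 = (-16638 - (2 - √14985)) + 15158 = (-16638 - (2 - 9*√185)) + 15158 = (-16638 + (-2 + 9*√185)) + 15158 = (-16640 + 9*√185) + 15158 = -1482 + 9*√185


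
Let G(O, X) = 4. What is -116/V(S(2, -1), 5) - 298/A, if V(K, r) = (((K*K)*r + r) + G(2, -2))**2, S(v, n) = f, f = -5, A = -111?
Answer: 1334503/498279 ≈ 2.6782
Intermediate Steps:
S(v, n) = -5
V(K, r) = (4 + r + r*K**2)**2 (V(K, r) = (((K*K)*r + r) + 4)**2 = ((K**2*r + r) + 4)**2 = ((r*K**2 + r) + 4)**2 = ((r + r*K**2) + 4)**2 = (4 + r + r*K**2)**2)
-116/V(S(2, -1), 5) - 298/A = -116/(4 + 5 + 5*(-5)**2)**2 - 298/(-111) = -116/(4 + 5 + 5*25)**2 - 298*(-1/111) = -116/(4 + 5 + 125)**2 + 298/111 = -116/(134**2) + 298/111 = -116/17956 + 298/111 = -116*1/17956 + 298/111 = -29/4489 + 298/111 = 1334503/498279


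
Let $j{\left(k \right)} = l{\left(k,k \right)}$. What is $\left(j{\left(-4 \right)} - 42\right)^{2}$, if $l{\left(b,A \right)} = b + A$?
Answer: $2500$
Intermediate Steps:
$l{\left(b,A \right)} = A + b$
$j{\left(k \right)} = 2 k$ ($j{\left(k \right)} = k + k = 2 k$)
$\left(j{\left(-4 \right)} - 42\right)^{2} = \left(2 \left(-4\right) - 42\right)^{2} = \left(-8 - 42\right)^{2} = \left(-50\right)^{2} = 2500$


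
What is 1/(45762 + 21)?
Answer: 1/45783 ≈ 2.1842e-5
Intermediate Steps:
1/(45762 + 21) = 1/45783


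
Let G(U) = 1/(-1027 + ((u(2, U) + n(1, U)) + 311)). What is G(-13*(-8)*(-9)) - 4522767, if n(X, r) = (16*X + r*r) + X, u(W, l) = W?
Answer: -3959225709032/875399 ≈ -4.5228e+6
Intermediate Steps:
n(X, r) = r**2 + 17*X (n(X, r) = (16*X + r**2) + X = (r**2 + 16*X) + X = r**2 + 17*X)
G(U) = 1/(-697 + U**2) (G(U) = 1/(-1027 + ((2 + (U**2 + 17*1)) + 311)) = 1/(-1027 + ((2 + (U**2 + 17)) + 311)) = 1/(-1027 + ((2 + (17 + U**2)) + 311)) = 1/(-1027 + ((19 + U**2) + 311)) = 1/(-1027 + (330 + U**2)) = 1/(-697 + U**2))
G(-13*(-8)*(-9)) - 4522767 = 1/(-697 + (-13*(-8)*(-9))**2) - 4522767 = 1/(-697 + (104*(-9))**2) - 4522767 = 1/(-697 + (-936)**2) - 4522767 = 1/(-697 + 876096) - 4522767 = 1/875399 - 4522767 = -3959225709032/875399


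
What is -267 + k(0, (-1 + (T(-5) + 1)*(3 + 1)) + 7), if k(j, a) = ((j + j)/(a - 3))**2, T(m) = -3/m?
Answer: -267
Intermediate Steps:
k(j, a) = 4*j**2/(-3 + a)**2 (k(j, a) = ((2*j)/(-3 + a))**2 = (2*j/(-3 + a))**2 = 4*j**2/(-3 + a)**2)
-267 + k(0, (-1 + (T(-5) + 1)*(3 + 1)) + 7) = -267 + 4*0**2/(-3 + ((-1 + (-3/(-5) + 1)*(3 + 1)) + 7))**2 = -267 + 4*0/(-3 + ((-1 + (-3*(-1/5) + 1)*4) + 7))**2 = -267 + 4*0/(-3 + ((-1 + (3/5 + 1)*4) + 7))**2 = -267 + 4*0/(-3 + ((-1 + (8/5)*4) + 7))**2 = -267 + 4*0/(-3 + ((-1 + 32/5) + 7))**2 = -267 + 4*0/(-3 + (27/5 + 7))**2 = -267 + 4*0/(-3 + 62/5)**2 = -267 + 4*0/(47/5)**2 = -267 + 4*0*(25/2209) = -267 + 0 = -267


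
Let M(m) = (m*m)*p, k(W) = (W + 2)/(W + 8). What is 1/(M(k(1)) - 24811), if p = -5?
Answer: -9/223304 ≈ -4.0304e-5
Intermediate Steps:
k(W) = (2 + W)/(8 + W)
M(m) = -5*m**2 (M(m) = (m*m)*(-5) = m**2*(-5) = -5*m**2)
1/(M(k(1)) - 24811) = 1/(-5*(2 + 1)**2/(8 + 1)**2 - 24811) = 1/(-5*(3/9)**2 - 24811) = 1/(-5*((1/9)*3)**2 - 24811) = 1/(-5*(1/3)**2 - 24811) = 1/(-5*1/9 - 24811) = 1/(-5/9 - 24811) = 1/(-223304/9) = -9/223304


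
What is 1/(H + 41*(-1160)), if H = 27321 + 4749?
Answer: -1/15490 ≈ -6.4558e-5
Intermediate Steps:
H = 32070
1/(H + 41*(-1160)) = 1/(32070 + 41*(-1160)) = 1/(32070 - 47560) = 1/(-15490) = -1/15490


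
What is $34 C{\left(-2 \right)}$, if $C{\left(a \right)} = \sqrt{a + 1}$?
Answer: $34 i \approx 34.0 i$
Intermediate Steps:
$C{\left(a \right)} = \sqrt{1 + a}$
$34 C{\left(-2 \right)} = 34 \sqrt{1 - 2} = 34 \sqrt{-1} = 34 i$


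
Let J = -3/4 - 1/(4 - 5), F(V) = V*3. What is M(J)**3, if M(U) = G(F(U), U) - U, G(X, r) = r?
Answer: 0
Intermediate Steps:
F(V) = 3*V
J = 1/4 (J = -3*1/4 - 1/(-1) = -3/4 - 1*(-1) = -3/4 + 1 = 1/4 ≈ 0.25000)
M(U) = 0 (M(U) = U - U = 0)
M(J)**3 = 0**3 = 0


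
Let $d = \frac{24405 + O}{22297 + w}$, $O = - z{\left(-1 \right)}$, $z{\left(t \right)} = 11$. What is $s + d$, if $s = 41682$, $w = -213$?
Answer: $\frac{460264841}{11042} \approx 41683.0$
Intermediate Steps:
$O = -11$ ($O = \left(-1\right) 11 = -11$)
$d = \frac{12197}{11042}$ ($d = \frac{24405 - 11}{22297 - 213} = \frac{24394}{22084} = 24394 \cdot \frac{1}{22084} = \frac{12197}{11042} \approx 1.1046$)
$s + d = 41682 + \frac{12197}{11042} = \frac{460264841}{11042}$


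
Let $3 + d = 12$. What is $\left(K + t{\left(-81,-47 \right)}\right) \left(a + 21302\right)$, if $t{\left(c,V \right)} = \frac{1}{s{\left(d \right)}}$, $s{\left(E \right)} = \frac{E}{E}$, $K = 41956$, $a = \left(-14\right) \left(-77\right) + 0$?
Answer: $938997660$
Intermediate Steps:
$a = 1078$ ($a = 1078 + 0 = 1078$)
$d = 9$ ($d = -3 + 12 = 9$)
$s{\left(E \right)} = 1$
$t{\left(c,V \right)} = 1$ ($t{\left(c,V \right)} = 1^{-1} = 1$)
$\left(K + t{\left(-81,-47 \right)}\right) \left(a + 21302\right) = \left(41956 + 1\right) \left(1078 + 21302\right) = 41957 \cdot 22380 = 938997660$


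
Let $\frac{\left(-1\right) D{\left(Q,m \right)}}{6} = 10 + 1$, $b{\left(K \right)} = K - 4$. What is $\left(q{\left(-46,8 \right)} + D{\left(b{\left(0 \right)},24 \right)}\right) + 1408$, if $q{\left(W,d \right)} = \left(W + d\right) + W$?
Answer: $1258$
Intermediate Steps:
$q{\left(W,d \right)} = d + 2 W$
$b{\left(K \right)} = -4 + K$ ($b{\left(K \right)} = K - 4 = -4 + K$)
$D{\left(Q,m \right)} = -66$ ($D{\left(Q,m \right)} = - 6 \left(10 + 1\right) = \left(-6\right) 11 = -66$)
$\left(q{\left(-46,8 \right)} + D{\left(b{\left(0 \right)},24 \right)}\right) + 1408 = \left(\left(8 + 2 \left(-46\right)\right) - 66\right) + 1408 = \left(\left(8 - 92\right) - 66\right) + 1408 = \left(-84 - 66\right) + 1408 = -150 + 1408 = 1258$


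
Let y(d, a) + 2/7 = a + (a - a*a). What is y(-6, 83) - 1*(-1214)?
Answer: -38565/7 ≈ -5509.3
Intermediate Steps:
y(d, a) = -2/7 - a**2 + 2*a (y(d, a) = -2/7 + (a + (a - a*a)) = -2/7 + (a + (a - a**2)) = -2/7 + (-a**2 + 2*a) = -2/7 - a**2 + 2*a)
y(-6, 83) - 1*(-1214) = (-2/7 - 1*83**2 + 2*83) - 1*(-1214) = (-2/7 - 1*6889 + 166) + 1214 = (-2/7 - 6889 + 166) + 1214 = -47063/7 + 1214 = -38565/7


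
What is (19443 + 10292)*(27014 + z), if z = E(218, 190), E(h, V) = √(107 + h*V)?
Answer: 803261290 + 29735*√41527 ≈ 8.0932e+8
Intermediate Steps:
E(h, V) = √(107 + V*h)
z = √41527 (z = √(107 + 190*218) = √(107 + 41420) = √41527 ≈ 203.78)
(19443 + 10292)*(27014 + z) = (19443 + 10292)*(27014 + √41527) = 29735*(27014 + √41527) = 803261290 + 29735*√41527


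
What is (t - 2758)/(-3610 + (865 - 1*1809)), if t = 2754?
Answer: 2/2277 ≈ 0.00087835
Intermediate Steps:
(t - 2758)/(-3610 + (865 - 1*1809)) = (2754 - 2758)/(-3610 + (865 - 1*1809)) = -4/(-3610 + (865 - 1809)) = -4/(-3610 - 944) = -4/(-4554) = -4*(-1/4554) = 2/2277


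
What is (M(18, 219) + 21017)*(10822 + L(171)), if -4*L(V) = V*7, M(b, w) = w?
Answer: 223461119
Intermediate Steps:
L(V) = -7*V/4 (L(V) = -V*7/4 = -7*V/4)
(M(18, 219) + 21017)*(10822 + L(171)) = (219 + 21017)*(10822 - 7/4*171) = 21236*(10822 - 1197/4) = 21236*(42091/4) = 223461119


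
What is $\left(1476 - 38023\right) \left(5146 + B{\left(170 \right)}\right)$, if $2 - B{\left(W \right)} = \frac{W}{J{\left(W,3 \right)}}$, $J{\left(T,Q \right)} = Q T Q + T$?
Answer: $- \frac{1881403013}{10} \approx -1.8814 \cdot 10^{8}$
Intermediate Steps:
$J{\left(T,Q \right)} = T + T Q^{2}$ ($J{\left(T,Q \right)} = T Q^{2} + T = T + T Q^{2}$)
$B{\left(W \right)} = \frac{19}{10}$ ($B{\left(W \right)} = 2 - \frac{W}{W \left(1 + 3^{2}\right)} = 2 - \frac{W}{W \left(1 + 9\right)} = 2 - \frac{W}{W 10} = 2 - \frac{W}{10 W} = 2 - W \frac{1}{10 W} = 2 - \frac{1}{10} = \frac{19}{10}$)
$\left(1476 - 38023\right) \left(5146 + B{\left(170 \right)}\right) = \left(1476 - 38023\right) \left(5146 + \frac{19}{10}\right) = \left(-36547\right) \frac{51479}{10} = - \frac{1881403013}{10}$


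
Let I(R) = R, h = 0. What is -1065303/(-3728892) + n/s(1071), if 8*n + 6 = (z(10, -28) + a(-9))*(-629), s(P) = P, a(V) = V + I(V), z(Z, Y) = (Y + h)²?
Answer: -74480301139/1331214444 ≈ -55.949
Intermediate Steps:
z(Z, Y) = Y² (z(Z, Y) = (Y + 0)² = Y²)
a(V) = 2*V (a(V) = V + V = 2*V)
n = -120455/2 (n = -¾ + (((-28)² + 2*(-9))*(-629))/8 = -¾ + ((784 - 18)*(-629))/8 = -¾ + (766*(-629))/8 = -¾ + (⅛)*(-481814) = -¾ - 240907/4 = -120455/2 ≈ -60228.)
-1065303/(-3728892) + n/s(1071) = -1065303/(-3728892) - 120455/2/1071 = -1065303*(-1/3728892) - 120455/2*1/1071 = 355101/1242964 - 120455/2142 = -74480301139/1331214444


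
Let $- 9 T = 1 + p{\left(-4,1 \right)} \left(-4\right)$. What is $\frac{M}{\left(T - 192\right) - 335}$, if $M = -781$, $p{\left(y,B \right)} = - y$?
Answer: $\frac{2343}{1576} \approx 1.4867$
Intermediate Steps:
$T = \frac{5}{3}$ ($T = - \frac{1 + \left(-1\right) \left(-4\right) \left(-4\right)}{9} = - \frac{1 + 4 \left(-4\right)}{9} = - \frac{1 - 16}{9} = \left(- \frac{1}{9}\right) \left(-15\right) = \frac{5}{3} \approx 1.6667$)
$\frac{M}{\left(T - 192\right) - 335} = - \frac{781}{\left(\frac{5}{3} - 192\right) - 335} = - \frac{781}{- \frac{571}{3} - 335} = - \frac{781}{- \frac{1576}{3}} = \left(-781\right) \left(- \frac{3}{1576}\right) = \frac{2343}{1576}$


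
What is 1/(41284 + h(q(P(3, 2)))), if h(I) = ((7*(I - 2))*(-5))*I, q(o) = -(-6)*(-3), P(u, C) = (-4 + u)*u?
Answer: 1/28684 ≈ 3.4863e-5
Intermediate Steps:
P(u, C) = u*(-4 + u)
q(o) = -18 (q(o) = -6*3 = -18)
h(I) = I*(70 - 35*I) (h(I) = ((7*(-2 + I))*(-5))*I = ((-14 + 7*I)*(-5))*I = (70 - 35*I)*I = I*(70 - 35*I))
1/(41284 + h(q(P(3, 2)))) = 1/(41284 + 35*(-18)*(2 - 1*(-18))) = 1/(41284 + 35*(-18)*(2 + 18)) = 1/(41284 + 35*(-18)*20) = 1/(41284 - 12600) = 1/28684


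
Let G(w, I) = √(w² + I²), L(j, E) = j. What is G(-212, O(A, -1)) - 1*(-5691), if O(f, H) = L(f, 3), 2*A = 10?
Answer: 5691 + √44969 ≈ 5903.1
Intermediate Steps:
A = 5 (A = (½)*10 = 5)
O(f, H) = f
G(w, I) = √(I² + w²)
G(-212, O(A, -1)) - 1*(-5691) = √(5² + (-212)²) - 1*(-5691) = √(25 + 44944) + 5691 = √44969 + 5691 = 5691 + √44969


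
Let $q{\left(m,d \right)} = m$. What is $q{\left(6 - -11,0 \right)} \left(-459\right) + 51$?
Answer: $-7752$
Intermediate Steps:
$q{\left(6 - -11,0 \right)} \left(-459\right) + 51 = \left(6 - -11\right) \left(-459\right) + 51 = \left(6 + 11\right) \left(-459\right) + 51 = 17 \left(-459\right) + 51 = -7803 + 51 = -7752$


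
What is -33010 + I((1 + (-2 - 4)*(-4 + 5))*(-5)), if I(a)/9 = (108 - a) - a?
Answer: -32488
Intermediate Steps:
I(a) = 972 - 18*a (I(a) = 9*((108 - a) - a) = 9*(108 - 2*a) = 972 - 18*a)
-33010 + I((1 + (-2 - 4)*(-4 + 5))*(-5)) = -33010 + (972 - 18*(1 + (-2 - 4)*(-4 + 5))*(-5)) = -33010 + (972 - 18*(1 - 6*1)*(-5)) = -33010 + (972 - 18*(1 - 6)*(-5)) = -33010 + (972 - (-90)*(-5)) = -33010 + (972 - 18*25) = -33010 + (972 - 450) = -33010 + 522 = -32488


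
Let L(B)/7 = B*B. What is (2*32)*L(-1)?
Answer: 448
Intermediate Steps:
L(B) = 7*B² (L(B) = 7*(B*B) = 7*B²)
(2*32)*L(-1) = (2*32)*(7*(-1)²) = 64*(7*1) = 64*7 = 448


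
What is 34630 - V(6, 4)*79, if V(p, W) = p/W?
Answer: 69023/2 ≈ 34512.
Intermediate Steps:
34630 - V(6, 4)*79 = 34630 - 6/4*79 = 34630 - 6*(¼)*79 = 34630 - 3*79/2 = 34630 - 1*237/2 = 34630 - 237/2 = 69023/2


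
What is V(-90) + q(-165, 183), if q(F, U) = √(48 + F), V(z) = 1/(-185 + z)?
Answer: -1/275 + 3*I*√13 ≈ -0.0036364 + 10.817*I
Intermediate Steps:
V(-90) + q(-165, 183) = 1/(-185 - 90) + √(48 - 165) = 1/(-275) + √(-117) = -1/275 + 3*I*√13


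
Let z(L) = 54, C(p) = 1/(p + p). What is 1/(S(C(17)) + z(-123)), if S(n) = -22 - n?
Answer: 34/1087 ≈ 0.031279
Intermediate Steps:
C(p) = 1/(2*p)
1/(S(C(17)) + z(-123)) = 1/((-22 - 1/(2*17)) + 54) = 1/((-22 - 1*1/34) + 54) = 1/((-22 - 1/34) + 54) = 1/(-749/34 + 54) = 1/(1087/34) = 34/1087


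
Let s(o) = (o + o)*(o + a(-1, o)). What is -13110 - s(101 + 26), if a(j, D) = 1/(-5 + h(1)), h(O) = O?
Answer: -90609/2 ≈ -45305.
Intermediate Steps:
a(j, D) = -¼ (a(j, D) = 1/(-5 + 1) = 1/(-4) = -¼)
s(o) = 2*o*(-¼ + o) (s(o) = (o + o)*(o - ¼) = (2*o)*(-¼ + o) = 2*o*(-¼ + o))
-13110 - s(101 + 26) = -13110 - (101 + 26)*(-1 + 4*(101 + 26))/2 = -13110 - 127*(-1 + 4*127)/2 = -13110 - 127*(-1 + 508)/2 = -13110 - 127*507/2 = -13110 - 1*64389/2 = -13110 - 64389/2 = -90609/2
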